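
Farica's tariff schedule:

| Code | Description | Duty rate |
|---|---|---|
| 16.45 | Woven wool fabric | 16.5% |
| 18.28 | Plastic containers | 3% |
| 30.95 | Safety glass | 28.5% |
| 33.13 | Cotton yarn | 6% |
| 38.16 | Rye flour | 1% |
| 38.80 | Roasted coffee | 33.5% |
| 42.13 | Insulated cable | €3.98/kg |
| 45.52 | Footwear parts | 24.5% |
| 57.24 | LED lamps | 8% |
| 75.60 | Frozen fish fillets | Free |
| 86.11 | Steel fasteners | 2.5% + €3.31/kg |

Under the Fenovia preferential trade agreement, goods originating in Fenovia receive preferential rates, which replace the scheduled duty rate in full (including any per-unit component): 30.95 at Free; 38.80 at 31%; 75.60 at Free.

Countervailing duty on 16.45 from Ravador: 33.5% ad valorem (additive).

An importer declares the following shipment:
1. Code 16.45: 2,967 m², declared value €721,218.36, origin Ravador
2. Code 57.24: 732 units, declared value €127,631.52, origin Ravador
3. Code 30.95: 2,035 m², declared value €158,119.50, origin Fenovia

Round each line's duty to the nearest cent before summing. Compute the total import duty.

Line 1 (16.45, Ravador, 2,967 m², €721,218.36):
Base rate for 16.45 is 16.5%.
Additional duty on 16.45 from Ravador: +33.5%. Applied ad valorem rate: 16.5% + 33.5% = 50%.
Duty = €721,218.36 × 50% = €360,609.18.
Line 2 (57.24, Ravador, 732 units, €127,631.52):
Base rate for 57.24 is 8%.
Duty = €127,631.52 × 8% = €10,210.52.
Line 3 (30.95, Fenovia, 2,035 m², €158,119.50):
Base rate for 30.95 is 28.5%.
Origin Fenovia qualifies under the Farica–Fenovia agreement and 30.95 is covered: preferential rate Free applies instead.
Duty = €158,119.50 × 0% = €0.00.
Total = €360,609.18 + €10,210.52 + €0.00 = €370,819.70.

€370,819.70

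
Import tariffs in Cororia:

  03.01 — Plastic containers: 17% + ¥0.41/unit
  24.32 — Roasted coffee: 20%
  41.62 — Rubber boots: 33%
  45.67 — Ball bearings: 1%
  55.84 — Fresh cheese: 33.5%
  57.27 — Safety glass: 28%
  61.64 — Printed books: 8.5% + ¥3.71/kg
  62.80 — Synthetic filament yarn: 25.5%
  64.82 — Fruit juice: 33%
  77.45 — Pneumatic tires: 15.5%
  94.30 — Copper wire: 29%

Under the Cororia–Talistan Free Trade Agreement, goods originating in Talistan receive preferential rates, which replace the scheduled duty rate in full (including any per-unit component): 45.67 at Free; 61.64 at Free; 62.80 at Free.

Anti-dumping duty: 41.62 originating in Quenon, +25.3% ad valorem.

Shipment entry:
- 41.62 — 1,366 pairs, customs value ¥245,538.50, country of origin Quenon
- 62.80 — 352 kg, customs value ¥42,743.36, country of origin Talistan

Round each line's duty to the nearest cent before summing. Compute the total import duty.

¥143,148.95

Line 1 (41.62, Quenon, 1,366 pairs, ¥245,538.50):
Base rate for 41.62 is 33%.
Additional duty on 41.62 from Quenon: +25.3%. Applied ad valorem rate: 33% + 25.3% = 58.3%.
Duty = ¥245,538.50 × 58.3% = ¥143,148.95.
Line 2 (62.80, Talistan, 352 kg, ¥42,743.36):
Base rate for 62.80 is 25.5%.
Origin Talistan qualifies under the Cororia–Talistan agreement and 62.80 is covered: preferential rate Free applies instead.
Duty = ¥42,743.36 × 0% = ¥0.00.
Total = ¥143,148.95 + ¥0.00 = ¥143,148.95.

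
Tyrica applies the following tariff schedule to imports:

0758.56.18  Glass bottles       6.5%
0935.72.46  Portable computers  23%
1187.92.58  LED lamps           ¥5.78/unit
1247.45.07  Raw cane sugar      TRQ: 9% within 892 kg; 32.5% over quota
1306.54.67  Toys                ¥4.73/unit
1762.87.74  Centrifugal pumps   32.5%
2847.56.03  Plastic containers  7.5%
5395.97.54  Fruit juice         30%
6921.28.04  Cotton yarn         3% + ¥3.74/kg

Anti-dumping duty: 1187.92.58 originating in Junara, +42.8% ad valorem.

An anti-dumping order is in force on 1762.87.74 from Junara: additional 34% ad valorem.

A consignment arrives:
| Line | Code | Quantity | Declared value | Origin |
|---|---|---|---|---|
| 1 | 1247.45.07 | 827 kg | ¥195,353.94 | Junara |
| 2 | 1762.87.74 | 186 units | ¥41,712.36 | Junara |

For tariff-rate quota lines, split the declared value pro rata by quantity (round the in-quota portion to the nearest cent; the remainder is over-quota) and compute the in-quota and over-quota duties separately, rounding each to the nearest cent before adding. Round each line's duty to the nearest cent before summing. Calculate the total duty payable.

Line 1 (1247.45.07, Junara, 827 kg, ¥195,353.94):
Code 1247.45.07 is under a tariff-rate quota (threshold 892 kg). Quantity 827 kg is within the quota, so the in-quota rate 9% applies to the full value.
Duty = ¥195,353.94 × 9% = ¥17,581.85.
Line 2 (1762.87.74, Junara, 186 units, ¥41,712.36):
Base rate for 1762.87.74 is 32.5%.
Additional duty on 1762.87.74 from Junara: +34%. Applied ad valorem rate: 32.5% + 34% = 66.5%.
Duty = ¥41,712.36 × 66.5% = ¥27,738.72.
Total = ¥17,581.85 + ¥27,738.72 = ¥45,320.57.

¥45,320.57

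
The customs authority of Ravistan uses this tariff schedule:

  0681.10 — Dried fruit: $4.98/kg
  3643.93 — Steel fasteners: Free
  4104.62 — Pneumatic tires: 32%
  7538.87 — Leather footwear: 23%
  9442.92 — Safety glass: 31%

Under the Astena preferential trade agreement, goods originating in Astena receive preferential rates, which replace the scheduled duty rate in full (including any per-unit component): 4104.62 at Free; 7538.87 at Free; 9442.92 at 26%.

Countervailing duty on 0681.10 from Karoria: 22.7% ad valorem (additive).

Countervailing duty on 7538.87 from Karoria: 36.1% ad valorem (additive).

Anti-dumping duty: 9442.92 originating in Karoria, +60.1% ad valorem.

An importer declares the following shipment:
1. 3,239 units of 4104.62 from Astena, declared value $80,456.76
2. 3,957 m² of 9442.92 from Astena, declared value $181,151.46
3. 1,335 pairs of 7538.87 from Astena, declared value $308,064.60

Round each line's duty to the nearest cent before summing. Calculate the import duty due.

$47,099.38

Line 1 (4104.62, Astena, 3,239 units, $80,456.76):
Base rate for 4104.62 is 32%.
Origin Astena qualifies under the Ravistan–Astena agreement and 4104.62 is covered: preferential rate Free applies instead.
Duty = $80,456.76 × 0% = $0.00.
Line 2 (9442.92, Astena, 3,957 m², $181,151.46):
Base rate for 9442.92 is 31%.
Origin Astena qualifies under the Ravistan–Astena agreement and 9442.92 is covered: preferential rate 26% applies instead.
The additional-duty order on 9442.92 targets Karoria, not Astena; it does not apply.
Duty = $181,151.46 × 26% = $47,099.38.
Line 3 (7538.87, Astena, 1,335 pairs, $308,064.60):
Base rate for 7538.87 is 23%.
Origin Astena qualifies under the Ravistan–Astena agreement and 7538.87 is covered: preferential rate Free applies instead.
The additional-duty order on 7538.87 targets Karoria, not Astena; it does not apply.
Duty = $308,064.60 × 0% = $0.00.
Total = $0.00 + $47,099.38 + $0.00 = $47,099.38.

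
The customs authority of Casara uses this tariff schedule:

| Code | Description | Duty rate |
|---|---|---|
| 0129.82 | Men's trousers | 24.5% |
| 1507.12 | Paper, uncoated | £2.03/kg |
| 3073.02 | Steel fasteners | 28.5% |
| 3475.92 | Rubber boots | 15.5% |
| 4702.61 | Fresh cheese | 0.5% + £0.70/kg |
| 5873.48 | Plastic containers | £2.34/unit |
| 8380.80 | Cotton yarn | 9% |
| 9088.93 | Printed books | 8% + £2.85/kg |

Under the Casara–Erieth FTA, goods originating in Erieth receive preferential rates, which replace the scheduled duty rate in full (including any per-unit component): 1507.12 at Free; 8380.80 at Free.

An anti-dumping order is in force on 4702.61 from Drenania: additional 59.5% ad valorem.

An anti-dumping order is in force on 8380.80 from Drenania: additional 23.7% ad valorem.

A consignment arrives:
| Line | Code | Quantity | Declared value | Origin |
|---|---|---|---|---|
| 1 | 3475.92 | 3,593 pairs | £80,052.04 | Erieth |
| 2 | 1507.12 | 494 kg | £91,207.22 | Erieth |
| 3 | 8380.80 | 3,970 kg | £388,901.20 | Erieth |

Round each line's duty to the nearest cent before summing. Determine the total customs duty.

Line 1 (3475.92, Erieth, 3,593 pairs, £80,052.04):
Base rate for 3475.92 is 15.5%.
Origin Erieth is the FTA partner but 3475.92 is not on the preference list; base rate stands.
Duty = £80,052.04 × 15.5% = £12,408.07.
Line 2 (1507.12, Erieth, 494 kg, £91,207.22):
Base rate for 1507.12 is £2.03/kg.
Origin Erieth qualifies under the Casara–Erieth agreement and 1507.12 is covered: preferential rate Free applies instead.
Duty = £91,207.22 × 0% = £0.00.
Line 3 (8380.80, Erieth, 3,970 kg, £388,901.20):
Base rate for 8380.80 is 9%.
Origin Erieth qualifies under the Casara–Erieth agreement and 8380.80 is covered: preferential rate Free applies instead.
The additional-duty order on 8380.80 targets Drenania, not Erieth; it does not apply.
Duty = £388,901.20 × 0% = £0.00.
Total = £12,408.07 + £0.00 + £0.00 = £12,408.07.

£12,408.07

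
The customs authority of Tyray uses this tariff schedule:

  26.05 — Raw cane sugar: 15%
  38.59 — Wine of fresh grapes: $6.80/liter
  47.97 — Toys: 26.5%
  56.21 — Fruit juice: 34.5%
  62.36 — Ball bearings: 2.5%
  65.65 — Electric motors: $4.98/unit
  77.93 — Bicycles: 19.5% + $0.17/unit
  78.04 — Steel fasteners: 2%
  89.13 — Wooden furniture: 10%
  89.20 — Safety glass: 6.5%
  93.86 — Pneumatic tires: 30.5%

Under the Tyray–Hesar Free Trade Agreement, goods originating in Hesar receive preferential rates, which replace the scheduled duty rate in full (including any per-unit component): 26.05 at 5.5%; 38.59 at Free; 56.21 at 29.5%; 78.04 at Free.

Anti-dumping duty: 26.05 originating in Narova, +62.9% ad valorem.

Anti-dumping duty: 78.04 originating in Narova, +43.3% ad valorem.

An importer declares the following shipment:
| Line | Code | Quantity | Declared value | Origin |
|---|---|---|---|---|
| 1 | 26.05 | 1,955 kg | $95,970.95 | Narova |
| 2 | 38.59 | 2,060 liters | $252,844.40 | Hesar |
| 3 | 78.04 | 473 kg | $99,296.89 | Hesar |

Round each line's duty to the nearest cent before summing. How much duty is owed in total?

$74,761.37

Line 1 (26.05, Narova, 1,955 kg, $95,970.95):
Base rate for 26.05 is 15%.
26.05 has an FTA preferential rate, but origin Narova is not Hesar; base rate stands.
Additional duty on 26.05 from Narova: +62.9%. Applied ad valorem rate: 15% + 62.9% = 77.9%.
Duty = $95,970.95 × 77.9% = $74,761.37.
Line 2 (38.59, Hesar, 2,060 liters, $252,844.40):
Base rate for 38.59 is $6.80/liter.
Origin Hesar qualifies under the Tyray–Hesar agreement and 38.59 is covered: preferential rate Free applies instead.
Duty = $252,844.40 × 0% = $0.00.
Line 3 (78.04, Hesar, 473 kg, $99,296.89):
Base rate for 78.04 is 2%.
Origin Hesar qualifies under the Tyray–Hesar agreement and 78.04 is covered: preferential rate Free applies instead.
The additional-duty order on 78.04 targets Narova, not Hesar; it does not apply.
Duty = $99,296.89 × 0% = $0.00.
Total = $74,761.37 + $0.00 + $0.00 = $74,761.37.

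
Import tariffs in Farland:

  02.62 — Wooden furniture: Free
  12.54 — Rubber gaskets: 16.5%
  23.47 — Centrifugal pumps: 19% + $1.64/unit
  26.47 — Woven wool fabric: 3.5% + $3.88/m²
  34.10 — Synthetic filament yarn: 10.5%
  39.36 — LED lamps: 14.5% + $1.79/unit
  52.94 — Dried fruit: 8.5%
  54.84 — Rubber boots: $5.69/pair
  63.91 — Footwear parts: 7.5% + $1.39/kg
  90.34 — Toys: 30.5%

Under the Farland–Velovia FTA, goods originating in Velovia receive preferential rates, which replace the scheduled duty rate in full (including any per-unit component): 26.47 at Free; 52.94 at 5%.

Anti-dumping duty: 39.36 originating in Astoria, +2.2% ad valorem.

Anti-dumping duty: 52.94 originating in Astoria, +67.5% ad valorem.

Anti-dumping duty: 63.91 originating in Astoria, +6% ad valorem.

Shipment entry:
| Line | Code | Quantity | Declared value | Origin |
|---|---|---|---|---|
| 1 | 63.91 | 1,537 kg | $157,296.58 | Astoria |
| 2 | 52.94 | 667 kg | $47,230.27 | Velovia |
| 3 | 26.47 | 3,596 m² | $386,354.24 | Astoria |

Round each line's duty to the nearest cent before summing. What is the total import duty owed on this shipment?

Line 1 (63.91, Astoria, 1,537 kg, $157,296.58):
Base rate for 63.91 is 7.5% + $1.39/kg.
Additional duty on 63.91 from Astoria: +6%. Applied ad valorem rate: 7.5% + 6% = 13.5%.
Duty = $157,296.58 × 13.5% + 1,537 × $1.39 = $23,371.47.
Line 2 (52.94, Velovia, 667 kg, $47,230.27):
Base rate for 52.94 is 8.5%.
Origin Velovia qualifies under the Farland–Velovia agreement and 52.94 is covered: preferential rate 5% applies instead.
The additional-duty order on 52.94 targets Astoria, not Velovia; it does not apply.
Duty = $47,230.27 × 5% = $2,361.51.
Line 3 (26.47, Astoria, 3,596 m², $386,354.24):
Base rate for 26.47 is 3.5% + $3.88/m².
26.47 has an FTA preferential rate, but origin Astoria is not Velovia; base rate stands.
Duty = $386,354.24 × 3.5% + 3,596 × $3.88 = $27,474.88.
Total = $23,371.47 + $2,361.51 + $27,474.88 = $53,207.86.

$53,207.86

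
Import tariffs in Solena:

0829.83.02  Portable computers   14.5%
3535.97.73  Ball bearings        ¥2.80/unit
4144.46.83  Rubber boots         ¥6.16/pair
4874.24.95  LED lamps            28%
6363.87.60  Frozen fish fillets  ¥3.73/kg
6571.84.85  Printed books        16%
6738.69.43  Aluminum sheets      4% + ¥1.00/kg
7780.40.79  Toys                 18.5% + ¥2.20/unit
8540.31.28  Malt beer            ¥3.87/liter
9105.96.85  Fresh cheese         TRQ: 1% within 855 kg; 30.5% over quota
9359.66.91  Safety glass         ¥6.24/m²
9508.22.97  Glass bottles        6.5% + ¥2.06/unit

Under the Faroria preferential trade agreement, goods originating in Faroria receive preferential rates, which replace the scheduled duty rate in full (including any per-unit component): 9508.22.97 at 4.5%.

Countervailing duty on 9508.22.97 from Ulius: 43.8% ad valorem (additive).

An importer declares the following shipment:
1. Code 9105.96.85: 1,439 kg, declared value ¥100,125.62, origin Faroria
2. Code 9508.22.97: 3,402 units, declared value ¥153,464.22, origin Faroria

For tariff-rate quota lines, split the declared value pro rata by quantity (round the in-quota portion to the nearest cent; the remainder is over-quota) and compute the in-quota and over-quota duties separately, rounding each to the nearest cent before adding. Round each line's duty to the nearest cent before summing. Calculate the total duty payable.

Line 1 (9105.96.85, Faroria, 1,439 kg, ¥100,125.62):
Code 9105.96.85 is under a tariff-rate quota (threshold 855 kg). In-quota: 855 kg at 1%; over-quota: 584 kg at 30.5%.
Pro-rata value split: in-quota = ¥100,125.62 × 855/1,439 = ¥59,490.90; over-quota = ¥100,125.62 − ¥59,490.90 = ¥40,634.72.
In-quota duty = ¥59,490.90 × 1% = ¥594.91. Over-quota duty = ¥40,634.72 × 30.5% = ¥12,393.59.
Line duty = ¥594.91 + ¥12,393.59 = ¥12,988.50.
Line 2 (9508.22.97, Faroria, 3,402 units, ¥153,464.22):
Base rate for 9508.22.97 is 6.5% + ¥2.06/unit.
Origin Faroria qualifies under the Solena–Faroria agreement and 9508.22.97 is covered: preferential rate 4.5% applies instead.
The additional-duty order on 9508.22.97 targets Ulius, not Faroria; it does not apply.
Duty = ¥153,464.22 × 4.5% = ¥6,905.89.
Total = ¥12,988.50 + ¥6,905.89 = ¥19,894.39.

¥19,894.39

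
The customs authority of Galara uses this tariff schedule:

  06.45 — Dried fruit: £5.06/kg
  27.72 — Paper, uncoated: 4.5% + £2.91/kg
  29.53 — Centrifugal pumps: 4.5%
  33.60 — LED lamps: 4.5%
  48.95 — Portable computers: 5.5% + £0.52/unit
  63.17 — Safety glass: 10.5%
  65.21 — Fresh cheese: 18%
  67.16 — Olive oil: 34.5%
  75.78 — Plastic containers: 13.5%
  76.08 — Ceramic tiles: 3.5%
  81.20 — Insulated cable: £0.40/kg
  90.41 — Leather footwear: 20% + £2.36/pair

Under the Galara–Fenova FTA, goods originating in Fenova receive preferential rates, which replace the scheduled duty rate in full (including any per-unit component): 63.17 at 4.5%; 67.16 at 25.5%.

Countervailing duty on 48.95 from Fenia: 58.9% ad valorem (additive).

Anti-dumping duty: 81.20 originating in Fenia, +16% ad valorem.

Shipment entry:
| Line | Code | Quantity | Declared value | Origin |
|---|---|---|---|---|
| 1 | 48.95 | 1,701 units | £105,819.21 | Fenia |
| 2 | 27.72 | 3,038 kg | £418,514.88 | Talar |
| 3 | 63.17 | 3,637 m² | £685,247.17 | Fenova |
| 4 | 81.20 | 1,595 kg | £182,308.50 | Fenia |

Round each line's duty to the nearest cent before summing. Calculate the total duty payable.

£157,349.32

Line 1 (48.95, Fenia, 1,701 units, £105,819.21):
Base rate for 48.95 is 5.5% + £0.52/unit.
Additional duty on 48.95 from Fenia: +58.9%. Applied ad valorem rate: 5.5% + 58.9% = 64.4%.
Duty = £105,819.21 × 64.4% + 1,701 × £0.52 = £69,032.09.
Line 2 (27.72, Talar, 3,038 kg, £418,514.88):
Base rate for 27.72 is 4.5% + £2.91/kg.
Duty = £418,514.88 × 4.5% + 3,038 × £2.91 = £27,673.75.
Line 3 (63.17, Fenova, 3,637 m², £685,247.17):
Base rate for 63.17 is 10.5%.
Origin Fenova qualifies under the Galara–Fenova agreement and 63.17 is covered: preferential rate 4.5% applies instead.
Duty = £685,247.17 × 4.5% = £30,836.12.
Line 4 (81.20, Fenia, 1,595 kg, £182,308.50):
Base rate for 81.20 is £0.40/kg.
Additional duty on 81.20 from Fenia: +16% ad valorem. Applied ad valorem rate = 16%.
Duty = £182,308.50 × 16% + 1,595 × £0.40 = £29,807.36.
Total = £69,032.09 + £27,673.75 + £30,836.12 + £29,807.36 = £157,349.32.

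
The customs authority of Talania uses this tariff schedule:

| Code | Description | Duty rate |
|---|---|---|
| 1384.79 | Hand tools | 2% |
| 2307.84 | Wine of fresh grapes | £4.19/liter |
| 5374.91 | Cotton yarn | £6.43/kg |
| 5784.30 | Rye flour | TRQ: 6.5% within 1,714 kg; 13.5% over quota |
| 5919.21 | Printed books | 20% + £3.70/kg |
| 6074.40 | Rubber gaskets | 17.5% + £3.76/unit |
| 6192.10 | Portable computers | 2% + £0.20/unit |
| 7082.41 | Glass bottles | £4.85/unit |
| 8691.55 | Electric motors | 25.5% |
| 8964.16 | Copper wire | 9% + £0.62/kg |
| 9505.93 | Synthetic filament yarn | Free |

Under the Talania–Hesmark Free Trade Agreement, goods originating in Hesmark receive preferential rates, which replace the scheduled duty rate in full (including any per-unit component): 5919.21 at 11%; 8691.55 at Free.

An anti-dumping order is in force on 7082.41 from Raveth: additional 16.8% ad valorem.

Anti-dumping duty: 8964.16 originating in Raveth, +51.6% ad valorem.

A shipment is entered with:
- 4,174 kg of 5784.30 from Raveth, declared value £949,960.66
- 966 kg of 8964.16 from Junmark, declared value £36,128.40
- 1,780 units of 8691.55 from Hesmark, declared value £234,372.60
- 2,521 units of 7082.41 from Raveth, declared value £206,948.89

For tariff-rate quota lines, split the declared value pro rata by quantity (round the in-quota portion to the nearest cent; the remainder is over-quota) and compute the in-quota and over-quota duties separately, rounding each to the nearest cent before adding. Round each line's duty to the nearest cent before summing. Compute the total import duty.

£151,783.18

Line 1 (5784.30, Raveth, 4,174 kg, £949,960.66):
Code 5784.30 is under a tariff-rate quota (threshold 1,714 kg). In-quota: 1,714 kg at 6.5%; over-quota: 2,460 kg at 13.5%.
Pro-rata value split: in-quota = £949,960.66 × 1,714/4,174 = £390,089.26; over-quota = £949,960.66 − £390,089.26 = £559,871.40.
In-quota duty = £390,089.26 × 6.5% = £25,355.80. Over-quota duty = £559,871.40 × 13.5% = £75,582.64.
Line duty = £25,355.80 + £75,582.64 = £100,938.44.
Line 2 (8964.16, Junmark, 966 kg, £36,128.40):
Base rate for 8964.16 is 9% + £0.62/kg.
The additional-duty order on 8964.16 targets Raveth, not Junmark; it does not apply.
Duty = £36,128.40 × 9% + 966 × £0.62 = £3,850.48.
Line 3 (8691.55, Hesmark, 1,780 units, £234,372.60):
Base rate for 8691.55 is 25.5%.
Origin Hesmark qualifies under the Talania–Hesmark agreement and 8691.55 is covered: preferential rate Free applies instead.
Duty = £234,372.60 × 0% = £0.00.
Line 4 (7082.41, Raveth, 2,521 units, £206,948.89):
Base rate for 7082.41 is £4.85/unit.
Additional duty on 7082.41 from Raveth: +16.8% ad valorem. Applied ad valorem rate = 16.8%.
Duty = £206,948.89 × 16.8% + 2,521 × £4.85 = £46,994.26.
Total = £100,938.44 + £3,850.48 + £0.00 + £46,994.26 = £151,783.18.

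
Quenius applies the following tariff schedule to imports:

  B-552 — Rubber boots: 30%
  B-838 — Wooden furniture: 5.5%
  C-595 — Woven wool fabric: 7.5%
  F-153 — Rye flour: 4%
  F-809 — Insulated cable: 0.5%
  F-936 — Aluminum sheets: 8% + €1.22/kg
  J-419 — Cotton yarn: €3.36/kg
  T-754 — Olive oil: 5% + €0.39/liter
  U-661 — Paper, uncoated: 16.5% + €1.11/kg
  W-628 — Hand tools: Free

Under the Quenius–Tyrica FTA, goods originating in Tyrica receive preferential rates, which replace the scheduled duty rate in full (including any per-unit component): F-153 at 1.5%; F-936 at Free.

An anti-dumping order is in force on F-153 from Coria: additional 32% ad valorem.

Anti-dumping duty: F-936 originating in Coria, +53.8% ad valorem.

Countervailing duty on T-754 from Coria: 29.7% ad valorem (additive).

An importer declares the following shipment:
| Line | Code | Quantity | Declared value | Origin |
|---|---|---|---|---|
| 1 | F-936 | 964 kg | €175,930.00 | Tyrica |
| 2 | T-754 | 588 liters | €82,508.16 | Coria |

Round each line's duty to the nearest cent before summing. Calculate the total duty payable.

€28,859.65

Line 1 (F-936, Tyrica, 964 kg, €175,930.00):
Base rate for F-936 is 8% + €1.22/kg.
Origin Tyrica qualifies under the Quenius–Tyrica agreement and F-936 is covered: preferential rate Free applies instead.
The additional-duty order on F-936 targets Coria, not Tyrica; it does not apply.
Duty = €175,930.00 × 0% = €0.00.
Line 2 (T-754, Coria, 588 liters, €82,508.16):
Base rate for T-754 is 5% + €0.39/liter.
Additional duty on T-754 from Coria: +29.7%. Applied ad valorem rate: 5% + 29.7% = 34.7%.
Duty = €82,508.16 × 34.7% + 588 × €0.39 = €28,859.65.
Total = €0.00 + €28,859.65 = €28,859.65.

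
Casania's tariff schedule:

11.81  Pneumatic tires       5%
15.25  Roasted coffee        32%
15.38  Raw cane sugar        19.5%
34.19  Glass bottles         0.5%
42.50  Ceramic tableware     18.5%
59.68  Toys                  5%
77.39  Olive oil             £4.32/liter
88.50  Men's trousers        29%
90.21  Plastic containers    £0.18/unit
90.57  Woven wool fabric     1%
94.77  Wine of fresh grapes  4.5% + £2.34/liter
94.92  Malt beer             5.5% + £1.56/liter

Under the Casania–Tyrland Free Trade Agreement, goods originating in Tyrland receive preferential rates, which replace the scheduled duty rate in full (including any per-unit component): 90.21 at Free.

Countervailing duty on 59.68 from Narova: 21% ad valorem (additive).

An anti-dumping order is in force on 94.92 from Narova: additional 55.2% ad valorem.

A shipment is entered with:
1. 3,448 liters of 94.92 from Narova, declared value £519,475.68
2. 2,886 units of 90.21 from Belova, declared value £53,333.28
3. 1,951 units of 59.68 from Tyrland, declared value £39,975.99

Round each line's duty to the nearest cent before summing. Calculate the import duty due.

£323,218.90

Line 1 (94.92, Narova, 3,448 liters, £519,475.68):
Base rate for 94.92 is 5.5% + £1.56/liter.
Additional duty on 94.92 from Narova: +55.2%. Applied ad valorem rate: 5.5% + 55.2% = 60.7%.
Duty = £519,475.68 × 60.7% + 3,448 × £1.56 = £320,700.62.
Line 2 (90.21, Belova, 2,886 units, £53,333.28):
Base rate for 90.21 is £0.18/unit.
90.21 has an FTA preferential rate, but origin Belova is not Tyrland; base rate stands.
Duty = 2,886 × £0.18 = £519.48.
Line 3 (59.68, Tyrland, 1,951 units, £39,975.99):
Base rate for 59.68 is 5%.
Origin Tyrland is the FTA partner but 59.68 is not on the preference list; base rate stands.
The additional-duty order on 59.68 targets Narova, not Tyrland; it does not apply.
Duty = £39,975.99 × 5% = £1,998.80.
Total = £320,700.62 + £519.48 + £1,998.80 = £323,218.90.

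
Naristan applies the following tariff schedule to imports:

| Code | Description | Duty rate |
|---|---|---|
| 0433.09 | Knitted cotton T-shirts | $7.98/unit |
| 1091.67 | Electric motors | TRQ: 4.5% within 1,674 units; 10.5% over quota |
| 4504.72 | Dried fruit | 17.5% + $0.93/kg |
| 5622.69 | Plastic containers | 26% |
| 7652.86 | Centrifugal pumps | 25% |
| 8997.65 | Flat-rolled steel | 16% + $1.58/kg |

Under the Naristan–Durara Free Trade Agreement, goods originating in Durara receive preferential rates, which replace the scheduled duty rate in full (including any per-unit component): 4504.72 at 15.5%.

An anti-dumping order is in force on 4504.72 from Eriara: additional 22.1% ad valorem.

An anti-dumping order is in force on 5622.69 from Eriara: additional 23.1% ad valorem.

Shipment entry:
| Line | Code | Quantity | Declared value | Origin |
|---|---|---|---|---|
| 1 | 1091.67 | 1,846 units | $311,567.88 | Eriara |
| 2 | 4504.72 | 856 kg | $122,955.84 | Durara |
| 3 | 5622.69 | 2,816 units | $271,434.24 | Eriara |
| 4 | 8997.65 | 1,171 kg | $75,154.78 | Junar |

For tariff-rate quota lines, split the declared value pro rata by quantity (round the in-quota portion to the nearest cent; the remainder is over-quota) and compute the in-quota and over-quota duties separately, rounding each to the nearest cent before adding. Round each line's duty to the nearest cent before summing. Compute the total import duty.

Line 1 (1091.67, Eriara, 1,846 units, $311,567.88):
Code 1091.67 is under a tariff-rate quota (threshold 1,674 units). In-quota: 1,674 units at 4.5%; over-quota: 172 units at 10.5%.
Pro-rata value split: in-quota = $311,567.88 × 1,674/1,846 = $282,537.72; over-quota = $311,567.88 − $282,537.72 = $29,030.16.
In-quota duty = $282,537.72 × 4.5% = $12,714.20. Over-quota duty = $29,030.16 × 10.5% = $3,048.17.
Line duty = $12,714.20 + $3,048.17 = $15,762.37.
Line 2 (4504.72, Durara, 856 kg, $122,955.84):
Base rate for 4504.72 is 17.5% + $0.93/kg.
Origin Durara qualifies under the Naristan–Durara agreement and 4504.72 is covered: preferential rate 15.5% applies instead.
The additional-duty order on 4504.72 targets Eriara, not Durara; it does not apply.
Duty = $122,955.84 × 15.5% = $19,058.16.
Line 3 (5622.69, Eriara, 2,816 units, $271,434.24):
Base rate for 5622.69 is 26%.
Additional duty on 5622.69 from Eriara: +23.1%. Applied ad valorem rate: 26% + 23.1% = 49.1%.
Duty = $271,434.24 × 49.1% = $133,274.21.
Line 4 (8997.65, Junar, 1,171 kg, $75,154.78):
Base rate for 8997.65 is 16% + $1.58/kg.
Duty = $75,154.78 × 16% + 1,171 × $1.58 = $13,874.94.
Total = $15,762.37 + $19,058.16 + $133,274.21 + $13,874.94 = $181,969.68.

$181,969.68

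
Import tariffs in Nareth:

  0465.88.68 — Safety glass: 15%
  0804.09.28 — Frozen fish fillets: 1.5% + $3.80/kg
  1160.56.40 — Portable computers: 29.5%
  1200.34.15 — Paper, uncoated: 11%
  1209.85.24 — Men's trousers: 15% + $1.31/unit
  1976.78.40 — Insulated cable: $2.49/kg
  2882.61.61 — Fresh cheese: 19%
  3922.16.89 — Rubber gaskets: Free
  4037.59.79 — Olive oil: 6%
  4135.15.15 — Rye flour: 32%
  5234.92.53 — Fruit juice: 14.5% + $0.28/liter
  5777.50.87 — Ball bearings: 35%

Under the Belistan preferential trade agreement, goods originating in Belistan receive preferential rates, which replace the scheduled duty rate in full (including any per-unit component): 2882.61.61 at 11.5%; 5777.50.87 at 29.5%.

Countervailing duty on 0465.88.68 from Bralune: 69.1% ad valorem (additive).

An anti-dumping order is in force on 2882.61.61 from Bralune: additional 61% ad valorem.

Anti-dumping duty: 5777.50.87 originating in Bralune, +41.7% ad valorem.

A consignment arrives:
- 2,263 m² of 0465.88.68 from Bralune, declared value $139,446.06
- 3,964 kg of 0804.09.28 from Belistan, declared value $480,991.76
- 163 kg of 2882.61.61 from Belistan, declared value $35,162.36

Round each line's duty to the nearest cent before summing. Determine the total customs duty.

$143,595.89

Line 1 (0465.88.68, Bralune, 2,263 m², $139,446.06):
Base rate for 0465.88.68 is 15%.
Additional duty on 0465.88.68 from Bralune: +69.1%. Applied ad valorem rate: 15% + 69.1% = 84.1%.
Duty = $139,446.06 × 84.1% = $117,274.14.
Line 2 (0804.09.28, Belistan, 3,964 kg, $480,991.76):
Base rate for 0804.09.28 is 1.5% + $3.80/kg.
Origin Belistan is the FTA partner but 0804.09.28 is not on the preference list; base rate stands.
Duty = $480,991.76 × 1.5% + 3,964 × $3.80 = $22,278.08.
Line 3 (2882.61.61, Belistan, 163 kg, $35,162.36):
Base rate for 2882.61.61 is 19%.
Origin Belistan qualifies under the Nareth–Belistan agreement and 2882.61.61 is covered: preferential rate 11.5% applies instead.
The additional-duty order on 2882.61.61 targets Bralune, not Belistan; it does not apply.
Duty = $35,162.36 × 11.5% = $4,043.67.
Total = $117,274.14 + $22,278.08 + $4,043.67 = $143,595.89.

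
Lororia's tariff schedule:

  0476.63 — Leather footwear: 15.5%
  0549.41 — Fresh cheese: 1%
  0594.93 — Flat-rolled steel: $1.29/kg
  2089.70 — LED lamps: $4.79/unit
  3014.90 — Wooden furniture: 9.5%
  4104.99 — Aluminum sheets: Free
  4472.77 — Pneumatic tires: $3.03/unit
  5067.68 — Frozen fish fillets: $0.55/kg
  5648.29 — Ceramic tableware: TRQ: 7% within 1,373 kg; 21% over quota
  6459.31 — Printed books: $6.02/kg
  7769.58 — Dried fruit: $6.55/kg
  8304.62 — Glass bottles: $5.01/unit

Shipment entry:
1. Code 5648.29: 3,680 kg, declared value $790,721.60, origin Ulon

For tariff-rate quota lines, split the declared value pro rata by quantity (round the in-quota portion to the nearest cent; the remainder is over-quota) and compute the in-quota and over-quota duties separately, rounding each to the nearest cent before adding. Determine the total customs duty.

Line 1 (5648.29, Ulon, 3,680 kg, $790,721.60):
Code 5648.29 is under a tariff-rate quota (threshold 1,373 kg). In-quota: 1,373 kg at 7%; over-quota: 2,307 kg at 21%.
Pro-rata value split: in-quota = $790,721.60 × 1,373/3,680 = $295,016.51; over-quota = $790,721.60 − $295,016.51 = $495,705.09.
In-quota duty = $295,016.51 × 7% = $20,651.16. Over-quota duty = $495,705.09 × 21% = $104,098.07.
Line duty = $20,651.16 + $104,098.07 = $124,749.23.

$124,749.23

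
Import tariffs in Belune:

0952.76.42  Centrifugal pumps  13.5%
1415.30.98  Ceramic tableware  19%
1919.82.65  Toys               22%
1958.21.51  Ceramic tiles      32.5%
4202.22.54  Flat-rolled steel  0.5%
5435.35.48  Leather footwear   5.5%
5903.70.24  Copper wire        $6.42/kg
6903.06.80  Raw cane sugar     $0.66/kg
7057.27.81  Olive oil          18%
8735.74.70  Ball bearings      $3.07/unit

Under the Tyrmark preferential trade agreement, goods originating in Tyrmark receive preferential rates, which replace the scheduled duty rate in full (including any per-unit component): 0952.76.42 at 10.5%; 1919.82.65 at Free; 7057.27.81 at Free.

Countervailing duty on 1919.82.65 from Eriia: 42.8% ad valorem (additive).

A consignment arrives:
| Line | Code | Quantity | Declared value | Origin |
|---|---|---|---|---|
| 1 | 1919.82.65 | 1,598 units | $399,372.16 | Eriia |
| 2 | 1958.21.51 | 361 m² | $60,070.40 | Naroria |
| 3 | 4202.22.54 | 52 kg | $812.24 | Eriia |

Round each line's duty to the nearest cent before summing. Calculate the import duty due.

Line 1 (1919.82.65, Eriia, 1,598 units, $399,372.16):
Base rate for 1919.82.65 is 22%.
1919.82.65 has an FTA preferential rate, but origin Eriia is not Tyrmark; base rate stands.
Additional duty on 1919.82.65 from Eriia: +42.8%. Applied ad valorem rate: 22% + 42.8% = 64.8%.
Duty = $399,372.16 × 64.8% = $258,793.16.
Line 2 (1958.21.51, Naroria, 361 m², $60,070.40):
Base rate for 1958.21.51 is 32.5%.
Duty = $60,070.40 × 32.5% = $19,522.88.
Line 3 (4202.22.54, Eriia, 52 kg, $812.24):
Base rate for 4202.22.54 is 0.5%.
Duty = $812.24 × 0.5% = $4.06.
Total = $258,793.16 + $19,522.88 + $4.06 = $278,320.10.

$278,320.10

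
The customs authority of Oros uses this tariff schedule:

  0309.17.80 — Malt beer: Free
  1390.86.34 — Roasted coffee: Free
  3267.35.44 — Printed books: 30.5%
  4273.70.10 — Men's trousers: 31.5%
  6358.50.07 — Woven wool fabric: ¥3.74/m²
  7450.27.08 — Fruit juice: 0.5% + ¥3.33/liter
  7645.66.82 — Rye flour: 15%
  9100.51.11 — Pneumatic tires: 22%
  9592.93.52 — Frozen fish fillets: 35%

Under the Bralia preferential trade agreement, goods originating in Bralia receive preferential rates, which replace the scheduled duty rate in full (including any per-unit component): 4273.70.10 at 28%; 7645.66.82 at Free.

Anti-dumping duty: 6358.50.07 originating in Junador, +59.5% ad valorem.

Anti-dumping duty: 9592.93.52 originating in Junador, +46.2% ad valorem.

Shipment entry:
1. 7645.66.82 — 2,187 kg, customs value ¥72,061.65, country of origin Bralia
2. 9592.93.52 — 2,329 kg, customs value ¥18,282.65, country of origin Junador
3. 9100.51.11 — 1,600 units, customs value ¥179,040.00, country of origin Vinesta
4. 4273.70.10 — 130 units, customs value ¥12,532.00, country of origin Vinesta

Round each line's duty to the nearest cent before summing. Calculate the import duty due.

¥58,181.89

Line 1 (7645.66.82, Bralia, 2,187 kg, ¥72,061.65):
Base rate for 7645.66.82 is 15%.
Origin Bralia qualifies under the Oros–Bralia agreement and 7645.66.82 is covered: preferential rate Free applies instead.
Duty = ¥72,061.65 × 0% = ¥0.00.
Line 2 (9592.93.52, Junador, 2,329 kg, ¥18,282.65):
Base rate for 9592.93.52 is 35%.
Additional duty on 9592.93.52 from Junador: +46.2%. Applied ad valorem rate: 35% + 46.2% = 81.2%.
Duty = ¥18,282.65 × 81.2% = ¥14,845.51.
Line 3 (9100.51.11, Vinesta, 1,600 units, ¥179,040.00):
Base rate for 9100.51.11 is 22%.
Duty = ¥179,040.00 × 22% = ¥39,388.80.
Line 4 (4273.70.10, Vinesta, 130 units, ¥12,532.00):
Base rate for 4273.70.10 is 31.5%.
4273.70.10 has an FTA preferential rate, but origin Vinesta is not Bralia; base rate stands.
Duty = ¥12,532.00 × 31.5% = ¥3,947.58.
Total = ¥0.00 + ¥14,845.51 + ¥39,388.80 + ¥3,947.58 = ¥58,181.89.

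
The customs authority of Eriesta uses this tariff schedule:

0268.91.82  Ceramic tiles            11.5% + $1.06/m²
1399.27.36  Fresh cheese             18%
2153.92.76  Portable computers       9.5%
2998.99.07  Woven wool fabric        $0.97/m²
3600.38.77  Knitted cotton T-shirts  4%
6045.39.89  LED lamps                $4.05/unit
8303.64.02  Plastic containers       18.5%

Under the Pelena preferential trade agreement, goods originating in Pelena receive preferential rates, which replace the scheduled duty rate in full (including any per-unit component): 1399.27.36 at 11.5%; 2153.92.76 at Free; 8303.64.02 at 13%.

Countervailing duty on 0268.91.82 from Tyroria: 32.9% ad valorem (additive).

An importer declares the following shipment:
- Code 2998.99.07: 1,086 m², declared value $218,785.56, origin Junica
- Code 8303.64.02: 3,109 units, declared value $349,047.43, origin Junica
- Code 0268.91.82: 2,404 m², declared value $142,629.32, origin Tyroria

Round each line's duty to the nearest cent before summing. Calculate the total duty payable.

Line 1 (2998.99.07, Junica, 1,086 m², $218,785.56):
Base rate for 2998.99.07 is $0.97/m².
Duty = 1,086 × $0.97 = $1,053.42.
Line 2 (8303.64.02, Junica, 3,109 units, $349,047.43):
Base rate for 8303.64.02 is 18.5%.
8303.64.02 has an FTA preferential rate, but origin Junica is not Pelena; base rate stands.
Duty = $349,047.43 × 18.5% = $64,573.77.
Line 3 (0268.91.82, Tyroria, 2,404 m², $142,629.32):
Base rate for 0268.91.82 is 11.5% + $1.06/m².
Additional duty on 0268.91.82 from Tyroria: +32.9%. Applied ad valorem rate: 11.5% + 32.9% = 44.4%.
Duty = $142,629.32 × 44.4% + 2,404 × $1.06 = $65,875.66.
Total = $1,053.42 + $64,573.77 + $65,875.66 = $131,502.85.

$131,502.85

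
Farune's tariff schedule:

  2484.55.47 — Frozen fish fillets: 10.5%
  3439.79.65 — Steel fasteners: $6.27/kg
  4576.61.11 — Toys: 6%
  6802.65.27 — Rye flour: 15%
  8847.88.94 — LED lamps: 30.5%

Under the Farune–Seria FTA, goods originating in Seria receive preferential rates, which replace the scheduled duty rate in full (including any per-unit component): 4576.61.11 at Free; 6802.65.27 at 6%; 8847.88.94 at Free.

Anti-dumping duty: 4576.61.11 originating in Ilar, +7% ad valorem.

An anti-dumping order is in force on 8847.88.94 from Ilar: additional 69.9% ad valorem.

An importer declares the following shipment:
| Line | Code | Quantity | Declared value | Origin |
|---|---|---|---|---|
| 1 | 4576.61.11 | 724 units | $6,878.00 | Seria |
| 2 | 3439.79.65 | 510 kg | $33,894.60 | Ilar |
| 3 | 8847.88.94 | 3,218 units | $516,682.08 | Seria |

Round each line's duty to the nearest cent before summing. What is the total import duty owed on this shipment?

Line 1 (4576.61.11, Seria, 724 units, $6,878.00):
Base rate for 4576.61.11 is 6%.
Origin Seria qualifies under the Farune–Seria agreement and 4576.61.11 is covered: preferential rate Free applies instead.
The additional-duty order on 4576.61.11 targets Ilar, not Seria; it does not apply.
Duty = $6,878.00 × 0% = $0.00.
Line 2 (3439.79.65, Ilar, 510 kg, $33,894.60):
Base rate for 3439.79.65 is $6.27/kg.
Duty = 510 × $6.27 = $3,197.70.
Line 3 (8847.88.94, Seria, 3,218 units, $516,682.08):
Base rate for 8847.88.94 is 30.5%.
Origin Seria qualifies under the Farune–Seria agreement and 8847.88.94 is covered: preferential rate Free applies instead.
The additional-duty order on 8847.88.94 targets Ilar, not Seria; it does not apply.
Duty = $516,682.08 × 0% = $0.00.
Total = $0.00 + $3,197.70 + $0.00 = $3,197.70.

$3,197.70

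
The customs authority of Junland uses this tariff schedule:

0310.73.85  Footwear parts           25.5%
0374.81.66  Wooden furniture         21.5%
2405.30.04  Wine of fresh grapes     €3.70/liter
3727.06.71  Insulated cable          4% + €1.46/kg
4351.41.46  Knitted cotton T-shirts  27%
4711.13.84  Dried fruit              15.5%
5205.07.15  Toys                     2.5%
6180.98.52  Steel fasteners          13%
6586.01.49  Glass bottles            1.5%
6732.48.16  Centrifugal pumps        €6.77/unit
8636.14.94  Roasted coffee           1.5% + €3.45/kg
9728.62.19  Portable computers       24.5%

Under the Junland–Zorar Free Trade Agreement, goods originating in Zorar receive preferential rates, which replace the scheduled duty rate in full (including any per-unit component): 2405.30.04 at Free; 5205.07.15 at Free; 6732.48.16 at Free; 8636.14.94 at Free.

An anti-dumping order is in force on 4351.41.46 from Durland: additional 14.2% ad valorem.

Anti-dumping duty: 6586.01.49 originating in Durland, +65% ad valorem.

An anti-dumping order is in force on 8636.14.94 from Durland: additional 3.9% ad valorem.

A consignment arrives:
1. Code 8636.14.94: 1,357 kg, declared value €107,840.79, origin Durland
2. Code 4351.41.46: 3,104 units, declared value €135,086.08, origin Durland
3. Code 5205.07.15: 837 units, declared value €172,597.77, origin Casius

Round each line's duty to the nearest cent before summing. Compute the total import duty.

€70,475.45

Line 1 (8636.14.94, Durland, 1,357 kg, €107,840.79):
Base rate for 8636.14.94 is 1.5% + €3.45/kg.
8636.14.94 has an FTA preferential rate, but origin Durland is not Zorar; base rate stands.
Additional duty on 8636.14.94 from Durland: +3.9%. Applied ad valorem rate: 1.5% + 3.9% = 5.4%.
Duty = €107,840.79 × 5.4% + 1,357 × €3.45 = €10,505.05.
Line 2 (4351.41.46, Durland, 3,104 units, €135,086.08):
Base rate for 4351.41.46 is 27%.
Additional duty on 4351.41.46 from Durland: +14.2%. Applied ad valorem rate: 27% + 14.2% = 41.2%.
Duty = €135,086.08 × 41.2% = €55,655.46.
Line 3 (5205.07.15, Casius, 837 units, €172,597.77):
Base rate for 5205.07.15 is 2.5%.
5205.07.15 has an FTA preferential rate, but origin Casius is not Zorar; base rate stands.
Duty = €172,597.77 × 2.5% = €4,314.94.
Total = €10,505.05 + €55,655.46 + €4,314.94 = €70,475.45.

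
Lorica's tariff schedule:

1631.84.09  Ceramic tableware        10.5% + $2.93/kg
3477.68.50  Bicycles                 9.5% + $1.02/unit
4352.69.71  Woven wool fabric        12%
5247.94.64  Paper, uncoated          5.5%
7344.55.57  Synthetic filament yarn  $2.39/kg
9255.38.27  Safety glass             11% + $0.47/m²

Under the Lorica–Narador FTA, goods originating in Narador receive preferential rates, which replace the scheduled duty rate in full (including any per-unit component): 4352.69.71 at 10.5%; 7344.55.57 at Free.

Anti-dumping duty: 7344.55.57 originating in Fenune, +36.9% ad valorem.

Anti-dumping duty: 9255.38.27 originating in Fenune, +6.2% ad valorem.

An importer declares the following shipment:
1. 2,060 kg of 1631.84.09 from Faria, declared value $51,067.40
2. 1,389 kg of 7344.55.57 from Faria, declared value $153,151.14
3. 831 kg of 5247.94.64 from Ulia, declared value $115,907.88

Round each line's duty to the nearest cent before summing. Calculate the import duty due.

$21,092.52

Line 1 (1631.84.09, Faria, 2,060 kg, $51,067.40):
Base rate for 1631.84.09 is 10.5% + $2.93/kg.
Duty = $51,067.40 × 10.5% + 2,060 × $2.93 = $11,397.88.
Line 2 (7344.55.57, Faria, 1,389 kg, $153,151.14):
Base rate for 7344.55.57 is $2.39/kg.
7344.55.57 has an FTA preferential rate, but origin Faria is not Narador; base rate stands.
The additional-duty order on 7344.55.57 targets Fenune, not Faria; it does not apply.
Duty = 1,389 × $2.39 = $3,319.71.
Line 3 (5247.94.64, Ulia, 831 kg, $115,907.88):
Base rate for 5247.94.64 is 5.5%.
Duty = $115,907.88 × 5.5% = $6,374.93.
Total = $11,397.88 + $3,319.71 + $6,374.93 = $21,092.52.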